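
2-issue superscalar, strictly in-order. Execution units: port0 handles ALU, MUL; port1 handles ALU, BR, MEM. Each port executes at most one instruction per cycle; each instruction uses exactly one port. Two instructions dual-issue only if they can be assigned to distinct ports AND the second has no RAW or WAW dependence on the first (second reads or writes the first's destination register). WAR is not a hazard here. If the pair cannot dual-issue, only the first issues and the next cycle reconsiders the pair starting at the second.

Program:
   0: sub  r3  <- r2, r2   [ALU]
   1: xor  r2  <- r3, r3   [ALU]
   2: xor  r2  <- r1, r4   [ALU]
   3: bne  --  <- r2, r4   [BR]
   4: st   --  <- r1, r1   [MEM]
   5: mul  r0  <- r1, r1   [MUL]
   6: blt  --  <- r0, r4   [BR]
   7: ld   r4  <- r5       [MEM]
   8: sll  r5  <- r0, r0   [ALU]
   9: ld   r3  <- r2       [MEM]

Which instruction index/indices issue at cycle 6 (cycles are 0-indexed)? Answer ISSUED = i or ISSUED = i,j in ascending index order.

#0 head=0: sub i0 RAW r3
#1 head=1: xor i1 WAW r2
#2 head=2: xor i2 RAW r2
#3 head=3: bne i3 no-port BR/MEM
#4 head=4: st+mul i4+i5 dual
#5 head=6: blt i6 no-port BR/MEM
#6 head=7: ld+sll i7+i8 dual
#7 head=9: ld i9 tail

ISSUED = 7,8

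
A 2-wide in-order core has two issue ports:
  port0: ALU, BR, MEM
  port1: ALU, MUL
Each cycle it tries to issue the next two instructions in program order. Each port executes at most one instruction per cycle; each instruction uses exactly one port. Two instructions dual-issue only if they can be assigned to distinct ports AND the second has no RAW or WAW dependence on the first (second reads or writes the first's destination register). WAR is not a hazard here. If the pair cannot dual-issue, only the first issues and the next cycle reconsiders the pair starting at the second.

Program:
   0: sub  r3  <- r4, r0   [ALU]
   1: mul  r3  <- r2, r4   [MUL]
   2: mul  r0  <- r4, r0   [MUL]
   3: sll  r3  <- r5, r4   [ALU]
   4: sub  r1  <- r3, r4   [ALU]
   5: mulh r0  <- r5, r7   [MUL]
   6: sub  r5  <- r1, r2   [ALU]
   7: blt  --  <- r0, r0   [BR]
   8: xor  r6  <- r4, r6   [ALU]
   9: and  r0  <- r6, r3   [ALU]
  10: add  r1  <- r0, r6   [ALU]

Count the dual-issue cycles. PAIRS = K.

[0] i0  sub  -- WAW r3
[1] i1  mul  -- no-port MUL/MUL
[2] i2,i3  mul;sll  -- 2-wide
[3] i4,i5  sub;mulh  -- 2-wide
[4] i6,i7  sub;blt  -- 2-wide
[5] i8  xor  -- RAW r6
[6] i9  and  -- RAW r0
[7] i10  add  -- tail

PAIRS = 3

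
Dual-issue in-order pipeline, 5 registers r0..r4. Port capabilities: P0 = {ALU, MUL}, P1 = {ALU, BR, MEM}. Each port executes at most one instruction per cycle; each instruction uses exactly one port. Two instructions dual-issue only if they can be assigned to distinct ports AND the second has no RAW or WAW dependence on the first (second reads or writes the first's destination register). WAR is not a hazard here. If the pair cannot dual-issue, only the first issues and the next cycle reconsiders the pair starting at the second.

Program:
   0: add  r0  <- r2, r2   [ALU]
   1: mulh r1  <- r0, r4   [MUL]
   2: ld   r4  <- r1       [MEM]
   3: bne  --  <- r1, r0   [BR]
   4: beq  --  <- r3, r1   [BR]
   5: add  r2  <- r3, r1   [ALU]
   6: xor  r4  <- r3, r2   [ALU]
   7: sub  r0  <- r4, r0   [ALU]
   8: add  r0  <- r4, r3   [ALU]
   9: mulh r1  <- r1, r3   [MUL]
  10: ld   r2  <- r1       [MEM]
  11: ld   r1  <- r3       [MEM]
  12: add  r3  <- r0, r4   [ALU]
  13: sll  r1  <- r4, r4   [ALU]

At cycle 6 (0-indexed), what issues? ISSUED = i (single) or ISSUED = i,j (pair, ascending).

[0] i0  add.ALU  -- RAW r0
[1] i1  mulh.MUL  -- RAW r1
[2] i2  ld.MEM  -- no-port MEM/BR
[3] i3  bne.BR  -- no-port BR/BR
[4] i4+i5  beq.BR;add.ALU  -- dual
[5] i6  xor.ALU  -- RAW r4
[6] i7  sub.ALU  -- WAW r0
[7] i8+i9  add.ALU;mulh.MUL  -- dual
[8] i10  ld.MEM  -- no-port MEM/MEM
[9] i11+i12  ld.MEM;add.ALU  -- dual
[10] i13  sll.ALU  -- tail

ISSUED = 7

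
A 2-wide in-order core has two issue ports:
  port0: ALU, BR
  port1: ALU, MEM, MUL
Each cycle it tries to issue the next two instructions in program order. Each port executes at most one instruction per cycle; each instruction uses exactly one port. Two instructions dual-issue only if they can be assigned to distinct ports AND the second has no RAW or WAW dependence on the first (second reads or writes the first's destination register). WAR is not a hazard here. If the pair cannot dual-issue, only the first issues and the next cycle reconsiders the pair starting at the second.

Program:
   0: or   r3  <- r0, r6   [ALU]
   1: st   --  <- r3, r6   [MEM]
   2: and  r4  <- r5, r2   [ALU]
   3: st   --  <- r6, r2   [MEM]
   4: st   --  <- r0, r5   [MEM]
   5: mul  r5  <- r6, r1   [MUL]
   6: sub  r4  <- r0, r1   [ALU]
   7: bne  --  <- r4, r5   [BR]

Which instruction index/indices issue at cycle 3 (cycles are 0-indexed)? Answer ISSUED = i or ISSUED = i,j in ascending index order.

[0] i0  or  -- RAW r3
[1] i1/i2  st;and  -- 2-wide
[2] i3  st  -- no-port MEM/MEM
[3] i4  st  -- no-port MEM/MUL
[4] i5/i6  mul;sub  -- 2-wide
[5] i7  bne  -- tail

ISSUED = 4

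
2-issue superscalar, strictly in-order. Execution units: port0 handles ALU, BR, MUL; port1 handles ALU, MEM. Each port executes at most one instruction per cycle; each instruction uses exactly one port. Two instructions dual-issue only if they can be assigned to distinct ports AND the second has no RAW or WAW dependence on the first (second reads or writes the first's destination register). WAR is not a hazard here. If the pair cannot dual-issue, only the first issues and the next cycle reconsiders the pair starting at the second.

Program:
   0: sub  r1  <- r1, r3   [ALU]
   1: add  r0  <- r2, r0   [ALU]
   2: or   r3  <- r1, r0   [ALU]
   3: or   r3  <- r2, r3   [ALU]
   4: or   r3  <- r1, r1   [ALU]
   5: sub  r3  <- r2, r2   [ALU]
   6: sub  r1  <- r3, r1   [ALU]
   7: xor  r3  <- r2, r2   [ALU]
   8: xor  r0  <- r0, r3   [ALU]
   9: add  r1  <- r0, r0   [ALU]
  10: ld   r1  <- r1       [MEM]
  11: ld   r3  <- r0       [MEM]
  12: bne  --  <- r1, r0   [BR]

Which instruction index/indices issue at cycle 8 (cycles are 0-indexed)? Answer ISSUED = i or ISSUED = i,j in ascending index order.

  cy0 -> i0,i1 (sub.ALU+add.ALU) pair
  cy1 -> i2 (or.ALU) RAW+WAW r3
  cy2 -> i3 (or.ALU) WAW r3
  cy3 -> i4 (or.ALU) WAW r3
  cy4 -> i5 (sub.ALU) RAW r3
  cy5 -> i6,i7 (sub.ALU+xor.ALU) pair
  cy6 -> i8 (xor.ALU) RAW r0
  cy7 -> i9 (add.ALU) RAW+WAW r1
  cy8 -> i10 (ld.MEM) no-port MEM/MEM
  cy9 -> i11,i12 (ld.MEM+bne.BR) pair

ISSUED = 10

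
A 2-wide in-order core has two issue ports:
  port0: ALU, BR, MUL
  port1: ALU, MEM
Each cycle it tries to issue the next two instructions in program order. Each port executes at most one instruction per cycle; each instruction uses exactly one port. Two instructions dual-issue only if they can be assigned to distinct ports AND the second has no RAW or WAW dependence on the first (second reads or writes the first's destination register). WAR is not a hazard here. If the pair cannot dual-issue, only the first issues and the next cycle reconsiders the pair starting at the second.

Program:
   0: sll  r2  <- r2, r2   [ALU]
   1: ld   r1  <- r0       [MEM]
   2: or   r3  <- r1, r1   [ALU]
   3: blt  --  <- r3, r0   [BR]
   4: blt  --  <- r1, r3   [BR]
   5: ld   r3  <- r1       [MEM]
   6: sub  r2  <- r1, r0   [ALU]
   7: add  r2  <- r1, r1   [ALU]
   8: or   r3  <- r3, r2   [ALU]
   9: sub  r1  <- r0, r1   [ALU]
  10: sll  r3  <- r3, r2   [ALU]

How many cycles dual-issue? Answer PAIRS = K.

PAIRS = 3

#0 head=0: sll;ld i0,i1 2-wide
#1 head=2: or i2 RAW r3
#2 head=3: blt i3 no-port BR/BR
#3 head=4: blt;ld i4,i5 2-wide
#4 head=6: sub i6 WAW r2
#5 head=7: add i7 RAW r2
#6 head=8: or;sub i8,i9 2-wide
#7 head=10: sll i10 tail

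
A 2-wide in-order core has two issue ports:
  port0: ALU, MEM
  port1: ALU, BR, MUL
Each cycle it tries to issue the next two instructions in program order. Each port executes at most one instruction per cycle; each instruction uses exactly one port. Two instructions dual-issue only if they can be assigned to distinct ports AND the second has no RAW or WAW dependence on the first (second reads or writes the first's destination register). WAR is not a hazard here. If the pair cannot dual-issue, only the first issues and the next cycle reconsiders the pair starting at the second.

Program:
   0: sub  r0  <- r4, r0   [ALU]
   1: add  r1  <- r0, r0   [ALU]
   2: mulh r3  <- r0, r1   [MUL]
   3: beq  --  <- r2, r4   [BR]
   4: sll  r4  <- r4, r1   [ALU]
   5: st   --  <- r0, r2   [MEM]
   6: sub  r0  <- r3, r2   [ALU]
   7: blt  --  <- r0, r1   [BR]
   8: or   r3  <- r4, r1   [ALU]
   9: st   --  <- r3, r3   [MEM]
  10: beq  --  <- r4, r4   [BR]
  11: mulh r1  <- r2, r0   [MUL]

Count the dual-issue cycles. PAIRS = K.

PAIRS = 4

#0 head=0: sub.ALU i0 RAW r0
#1 head=1: add.ALU i1 RAW r1
#2 head=2: mulh.MUL i2 no-port MUL/BR
#3 head=3: beq.BR;sll.ALU i3,i4 2-wide
#4 head=5: st.MEM;sub.ALU i5,i6 2-wide
#5 head=7: blt.BR;or.ALU i7,i8 2-wide
#6 head=9: st.MEM;beq.BR i9,i10 2-wide
#7 head=11: mulh.MUL i11 tail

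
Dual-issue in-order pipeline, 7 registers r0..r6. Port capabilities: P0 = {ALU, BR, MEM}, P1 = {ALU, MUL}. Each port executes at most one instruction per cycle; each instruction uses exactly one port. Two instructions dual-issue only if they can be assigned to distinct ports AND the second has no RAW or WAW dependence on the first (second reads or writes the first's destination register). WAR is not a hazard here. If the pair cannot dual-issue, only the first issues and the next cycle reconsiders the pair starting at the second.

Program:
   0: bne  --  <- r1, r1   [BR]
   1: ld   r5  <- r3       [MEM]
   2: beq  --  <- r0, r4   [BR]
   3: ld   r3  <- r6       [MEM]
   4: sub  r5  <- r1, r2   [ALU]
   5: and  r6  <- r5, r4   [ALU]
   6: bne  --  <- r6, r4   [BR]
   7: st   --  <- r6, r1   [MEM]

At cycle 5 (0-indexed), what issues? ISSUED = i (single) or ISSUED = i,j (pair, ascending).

#0 head=0: bne.BR i0 no-port BR/MEM
#1 head=1: ld.MEM i1 no-port MEM/BR
#2 head=2: beq.BR i2 no-port BR/MEM
#3 head=3: ld.MEM;sub.ALU i3/i4 pair
#4 head=5: and.ALU i5 RAW r6
#5 head=6: bne.BR i6 no-port BR/MEM
#6 head=7: st.MEM i7 tail

ISSUED = 6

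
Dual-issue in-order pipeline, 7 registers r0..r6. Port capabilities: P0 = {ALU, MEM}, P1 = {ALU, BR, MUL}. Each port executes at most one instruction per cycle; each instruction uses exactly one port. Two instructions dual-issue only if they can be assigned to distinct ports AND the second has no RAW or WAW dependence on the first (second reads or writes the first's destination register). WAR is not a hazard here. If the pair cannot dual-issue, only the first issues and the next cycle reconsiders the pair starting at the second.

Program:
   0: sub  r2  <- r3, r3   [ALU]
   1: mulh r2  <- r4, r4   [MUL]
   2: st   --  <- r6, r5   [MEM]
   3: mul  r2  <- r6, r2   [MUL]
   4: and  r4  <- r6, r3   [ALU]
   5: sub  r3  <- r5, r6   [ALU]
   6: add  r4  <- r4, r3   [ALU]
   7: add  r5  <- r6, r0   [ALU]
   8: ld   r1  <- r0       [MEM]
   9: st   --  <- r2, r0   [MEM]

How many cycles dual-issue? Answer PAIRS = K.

0. sub.ALU @i0  | WAW r2
1. mulh.MUL;st.MEM @i1&i2  | dual
2. mul.MUL;and.ALU @i3&i4  | dual
3. sub.ALU @i5  | RAW r3
4. add.ALU;add.ALU @i6&i7  | dual
5. ld.MEM @i8  | no-port MEM/MEM
6. st.MEM @i9  | tail

PAIRS = 3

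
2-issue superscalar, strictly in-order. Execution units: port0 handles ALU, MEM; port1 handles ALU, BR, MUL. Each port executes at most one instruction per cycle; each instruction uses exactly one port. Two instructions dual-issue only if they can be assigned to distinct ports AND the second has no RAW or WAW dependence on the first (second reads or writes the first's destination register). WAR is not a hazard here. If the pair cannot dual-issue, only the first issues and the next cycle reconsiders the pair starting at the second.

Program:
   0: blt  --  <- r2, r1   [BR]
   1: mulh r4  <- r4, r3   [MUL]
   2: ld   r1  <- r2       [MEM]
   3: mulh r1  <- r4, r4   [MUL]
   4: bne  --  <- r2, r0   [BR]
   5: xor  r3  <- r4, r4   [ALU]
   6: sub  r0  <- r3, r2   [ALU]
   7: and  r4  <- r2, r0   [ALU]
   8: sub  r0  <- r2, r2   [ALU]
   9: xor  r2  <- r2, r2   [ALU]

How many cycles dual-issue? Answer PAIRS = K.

PAIRS = 3

[0] i0  blt.BR  -- no-port BR/MUL
[1] i1&i2  mulh.MUL+ld.MEM  -- dual
[2] i3  mulh.MUL  -- no-port MUL/BR
[3] i4&i5  bne.BR+xor.ALU  -- dual
[4] i6  sub.ALU  -- RAW r0
[5] i7&i8  and.ALU+sub.ALU  -- dual
[6] i9  xor.ALU  -- tail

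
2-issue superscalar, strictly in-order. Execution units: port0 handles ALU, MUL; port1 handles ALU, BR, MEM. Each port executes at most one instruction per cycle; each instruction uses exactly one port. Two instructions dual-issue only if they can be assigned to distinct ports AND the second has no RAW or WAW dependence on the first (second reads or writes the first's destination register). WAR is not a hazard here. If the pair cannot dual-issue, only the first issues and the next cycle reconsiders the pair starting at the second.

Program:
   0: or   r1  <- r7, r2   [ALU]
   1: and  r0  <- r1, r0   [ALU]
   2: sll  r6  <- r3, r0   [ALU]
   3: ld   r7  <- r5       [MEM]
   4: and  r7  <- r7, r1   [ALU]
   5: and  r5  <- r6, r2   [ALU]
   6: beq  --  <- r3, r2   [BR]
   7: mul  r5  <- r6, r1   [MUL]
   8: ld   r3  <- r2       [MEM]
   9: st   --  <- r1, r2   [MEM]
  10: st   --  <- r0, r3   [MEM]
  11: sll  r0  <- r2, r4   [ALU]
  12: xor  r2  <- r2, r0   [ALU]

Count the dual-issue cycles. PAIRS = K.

0. or @i0  | RAW r1
1. and @i1  | RAW r0
2. sll+ld @i2+i3  | dual
3. and+and @i4+i5  | dual
4. beq+mul @i6+i7  | dual
5. ld @i8  | no-port MEM/MEM
6. st @i9  | no-port MEM/MEM
7. st+sll @i10+i11  | dual
8. xor @i12  | tail

PAIRS = 4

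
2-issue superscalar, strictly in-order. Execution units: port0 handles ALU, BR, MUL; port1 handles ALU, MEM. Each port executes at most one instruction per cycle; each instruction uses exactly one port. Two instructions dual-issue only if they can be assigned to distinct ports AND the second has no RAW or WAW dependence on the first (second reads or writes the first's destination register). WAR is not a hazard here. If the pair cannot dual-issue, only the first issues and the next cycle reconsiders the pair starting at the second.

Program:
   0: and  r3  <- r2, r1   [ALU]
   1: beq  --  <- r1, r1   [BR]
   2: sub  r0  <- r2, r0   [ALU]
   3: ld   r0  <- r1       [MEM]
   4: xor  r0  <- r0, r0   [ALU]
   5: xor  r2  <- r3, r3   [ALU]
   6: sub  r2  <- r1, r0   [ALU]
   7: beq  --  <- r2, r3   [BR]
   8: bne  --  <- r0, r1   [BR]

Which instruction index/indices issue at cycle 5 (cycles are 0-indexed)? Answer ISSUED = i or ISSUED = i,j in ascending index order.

c0: i0,i1 and+beq  dual
c1: i2 sub  WAW r0
c2: i3 ld  RAW+WAW r0
c3: i4,i5 xor+xor  dual
c4: i6 sub  RAW r2
c5: i7 beq  no-port BR/BR
c6: i8 bne  tail

ISSUED = 7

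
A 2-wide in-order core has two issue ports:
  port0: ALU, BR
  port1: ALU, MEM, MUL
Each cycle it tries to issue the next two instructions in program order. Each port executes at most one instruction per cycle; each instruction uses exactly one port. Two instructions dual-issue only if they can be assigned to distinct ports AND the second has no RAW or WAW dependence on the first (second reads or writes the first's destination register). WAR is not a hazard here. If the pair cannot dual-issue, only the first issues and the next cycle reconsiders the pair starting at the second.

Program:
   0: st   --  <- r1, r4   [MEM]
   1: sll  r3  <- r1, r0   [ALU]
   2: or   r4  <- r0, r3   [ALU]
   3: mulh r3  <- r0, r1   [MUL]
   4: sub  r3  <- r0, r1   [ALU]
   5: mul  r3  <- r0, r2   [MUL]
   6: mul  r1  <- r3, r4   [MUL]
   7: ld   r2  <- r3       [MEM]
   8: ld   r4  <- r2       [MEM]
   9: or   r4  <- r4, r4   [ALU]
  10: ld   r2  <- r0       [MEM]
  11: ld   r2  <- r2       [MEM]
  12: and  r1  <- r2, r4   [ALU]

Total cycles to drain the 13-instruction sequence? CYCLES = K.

c0: i0/i1 st sll  2-wide
c1: i2/i3 or mulh  2-wide
c2: i4 sub  WAW r3
c3: i5 mul  no-port MUL/MUL
c4: i6 mul  no-port MUL/MEM
c5: i7 ld  no-port MEM/MEM
c6: i8 ld  RAW+WAW r4
c7: i9/i10 or ld  2-wide
c8: i11 ld  RAW r2
c9: i12 and  tail

CYCLES = 10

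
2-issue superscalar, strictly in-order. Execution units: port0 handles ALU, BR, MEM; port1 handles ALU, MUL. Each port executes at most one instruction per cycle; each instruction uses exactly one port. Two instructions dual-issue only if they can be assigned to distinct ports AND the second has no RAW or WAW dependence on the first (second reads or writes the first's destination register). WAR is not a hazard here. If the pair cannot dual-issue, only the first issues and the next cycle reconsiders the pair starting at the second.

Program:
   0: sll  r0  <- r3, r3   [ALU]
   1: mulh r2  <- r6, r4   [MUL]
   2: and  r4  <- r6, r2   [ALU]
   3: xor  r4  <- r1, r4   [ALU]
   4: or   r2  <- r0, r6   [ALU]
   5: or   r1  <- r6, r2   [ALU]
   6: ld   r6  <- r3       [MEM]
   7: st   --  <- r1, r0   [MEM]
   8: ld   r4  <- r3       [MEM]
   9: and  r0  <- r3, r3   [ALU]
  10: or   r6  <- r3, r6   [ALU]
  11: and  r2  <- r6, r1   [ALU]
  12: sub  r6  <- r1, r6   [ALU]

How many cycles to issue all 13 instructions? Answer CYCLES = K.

0. sll;mulh @i0+i1  | dual
1. and @i2  | RAW+WAW r4
2. xor;or @i3+i4  | dual
3. or;ld @i5+i6  | dual
4. st @i7  | no-port MEM/MEM
5. ld;and @i8+i9  | dual
6. or @i10  | RAW r6
7. and;sub @i11+i12  | dual

CYCLES = 8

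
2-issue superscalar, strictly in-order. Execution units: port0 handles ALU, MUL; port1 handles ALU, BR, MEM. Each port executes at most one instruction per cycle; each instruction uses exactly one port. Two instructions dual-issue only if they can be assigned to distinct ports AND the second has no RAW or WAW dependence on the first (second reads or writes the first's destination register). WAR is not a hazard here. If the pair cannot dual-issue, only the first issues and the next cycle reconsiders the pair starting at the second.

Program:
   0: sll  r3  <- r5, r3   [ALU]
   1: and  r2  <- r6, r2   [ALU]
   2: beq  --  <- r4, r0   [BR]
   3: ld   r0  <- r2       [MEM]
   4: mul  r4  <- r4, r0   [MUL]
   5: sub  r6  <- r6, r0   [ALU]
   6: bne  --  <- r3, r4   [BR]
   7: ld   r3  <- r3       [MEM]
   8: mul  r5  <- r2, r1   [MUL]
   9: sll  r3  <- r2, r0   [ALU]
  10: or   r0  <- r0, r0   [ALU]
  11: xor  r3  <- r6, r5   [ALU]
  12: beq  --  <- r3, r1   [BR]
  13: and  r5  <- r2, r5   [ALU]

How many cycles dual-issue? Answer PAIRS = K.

t=0 i0,i1:sll/and ; dual
t=1 i2:beq ; no-port BR/MEM
t=2 i3:ld ; RAW r0
t=3 i4,i5:mul/sub ; dual
t=4 i6:bne ; no-port BR/MEM
t=5 i7,i8:ld/mul ; dual
t=6 i9,i10:sll/or ; dual
t=7 i11:xor ; RAW r3
t=8 i12,i13:beq/and ; dual

PAIRS = 5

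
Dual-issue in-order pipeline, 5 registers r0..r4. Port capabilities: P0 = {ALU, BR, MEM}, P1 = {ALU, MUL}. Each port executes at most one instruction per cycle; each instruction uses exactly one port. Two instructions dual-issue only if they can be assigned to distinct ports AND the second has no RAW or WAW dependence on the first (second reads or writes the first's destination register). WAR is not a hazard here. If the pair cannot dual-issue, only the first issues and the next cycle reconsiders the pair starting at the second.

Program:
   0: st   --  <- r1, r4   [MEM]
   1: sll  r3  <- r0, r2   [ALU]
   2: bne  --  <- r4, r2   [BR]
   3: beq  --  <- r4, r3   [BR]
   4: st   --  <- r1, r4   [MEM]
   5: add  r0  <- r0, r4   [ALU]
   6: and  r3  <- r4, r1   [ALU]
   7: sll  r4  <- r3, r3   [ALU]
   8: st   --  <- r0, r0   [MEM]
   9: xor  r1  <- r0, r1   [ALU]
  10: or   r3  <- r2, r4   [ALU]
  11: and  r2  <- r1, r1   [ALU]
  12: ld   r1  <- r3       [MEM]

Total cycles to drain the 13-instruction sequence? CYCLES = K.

CYCLES = 8

0. st sll @i0+i1  | pair
1. bne @i2  | no-port BR/BR
2. beq @i3  | no-port BR/MEM
3. st add @i4+i5  | pair
4. and @i6  | RAW r3
5. sll st @i7+i8  | pair
6. xor or @i9+i10  | pair
7. and ld @i11+i12  | pair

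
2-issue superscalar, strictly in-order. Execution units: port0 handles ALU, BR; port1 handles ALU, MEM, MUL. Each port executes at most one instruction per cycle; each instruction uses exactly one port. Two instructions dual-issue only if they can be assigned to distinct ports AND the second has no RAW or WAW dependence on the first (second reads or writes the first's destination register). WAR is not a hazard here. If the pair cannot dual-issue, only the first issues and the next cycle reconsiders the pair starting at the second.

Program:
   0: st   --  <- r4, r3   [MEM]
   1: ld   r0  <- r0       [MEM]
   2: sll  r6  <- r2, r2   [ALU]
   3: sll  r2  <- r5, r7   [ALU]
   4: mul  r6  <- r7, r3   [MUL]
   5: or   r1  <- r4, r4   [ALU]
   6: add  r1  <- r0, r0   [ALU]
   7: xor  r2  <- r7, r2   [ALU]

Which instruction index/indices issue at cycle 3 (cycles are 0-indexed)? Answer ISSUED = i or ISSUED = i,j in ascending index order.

0. st @i0  | no-port MEM/MEM
1. ld sll @i1,i2  | 2-wide
2. sll mul @i3,i4  | 2-wide
3. or @i5  | WAW r1
4. add xor @i6,i7  | 2-wide

ISSUED = 5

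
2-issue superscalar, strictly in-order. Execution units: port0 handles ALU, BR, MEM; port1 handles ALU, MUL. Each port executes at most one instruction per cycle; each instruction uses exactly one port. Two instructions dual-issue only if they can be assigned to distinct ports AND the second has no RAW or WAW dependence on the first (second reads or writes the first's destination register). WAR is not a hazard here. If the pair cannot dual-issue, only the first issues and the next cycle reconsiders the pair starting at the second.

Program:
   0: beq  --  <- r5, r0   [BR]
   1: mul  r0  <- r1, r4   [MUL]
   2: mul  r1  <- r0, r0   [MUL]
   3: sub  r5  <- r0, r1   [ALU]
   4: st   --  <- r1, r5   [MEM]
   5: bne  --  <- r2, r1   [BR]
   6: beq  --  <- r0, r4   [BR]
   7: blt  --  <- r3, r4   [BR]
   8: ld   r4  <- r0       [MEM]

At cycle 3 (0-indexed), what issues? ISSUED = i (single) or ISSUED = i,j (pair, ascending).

ISSUED = 4

c0: i0+i1 beq mul  2-wide
c1: i2 mul  RAW r1
c2: i3 sub  RAW r5
c3: i4 st  no-port MEM/BR
c4: i5 bne  no-port BR/BR
c5: i6 beq  no-port BR/BR
c6: i7 blt  no-port BR/MEM
c7: i8 ld  tail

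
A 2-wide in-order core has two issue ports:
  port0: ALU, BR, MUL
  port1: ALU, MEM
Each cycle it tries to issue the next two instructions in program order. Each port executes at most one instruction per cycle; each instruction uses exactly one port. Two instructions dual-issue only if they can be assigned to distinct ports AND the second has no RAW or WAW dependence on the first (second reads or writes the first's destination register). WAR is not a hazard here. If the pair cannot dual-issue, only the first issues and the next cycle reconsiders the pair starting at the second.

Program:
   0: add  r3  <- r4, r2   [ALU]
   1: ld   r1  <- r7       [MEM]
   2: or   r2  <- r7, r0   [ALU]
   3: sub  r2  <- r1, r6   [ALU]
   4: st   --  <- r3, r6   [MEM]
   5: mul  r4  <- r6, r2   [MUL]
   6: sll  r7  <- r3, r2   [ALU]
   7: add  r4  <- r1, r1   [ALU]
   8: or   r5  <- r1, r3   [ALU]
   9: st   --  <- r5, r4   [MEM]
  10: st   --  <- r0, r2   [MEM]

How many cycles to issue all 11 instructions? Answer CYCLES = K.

CYCLES = 7

c0: i0&i1 add/ld  2-wide
c1: i2 or  WAW r2
c2: i3&i4 sub/st  2-wide
c3: i5&i6 mul/sll  2-wide
c4: i7&i8 add/or  2-wide
c5: i9 st  no-port MEM/MEM
c6: i10 st  tail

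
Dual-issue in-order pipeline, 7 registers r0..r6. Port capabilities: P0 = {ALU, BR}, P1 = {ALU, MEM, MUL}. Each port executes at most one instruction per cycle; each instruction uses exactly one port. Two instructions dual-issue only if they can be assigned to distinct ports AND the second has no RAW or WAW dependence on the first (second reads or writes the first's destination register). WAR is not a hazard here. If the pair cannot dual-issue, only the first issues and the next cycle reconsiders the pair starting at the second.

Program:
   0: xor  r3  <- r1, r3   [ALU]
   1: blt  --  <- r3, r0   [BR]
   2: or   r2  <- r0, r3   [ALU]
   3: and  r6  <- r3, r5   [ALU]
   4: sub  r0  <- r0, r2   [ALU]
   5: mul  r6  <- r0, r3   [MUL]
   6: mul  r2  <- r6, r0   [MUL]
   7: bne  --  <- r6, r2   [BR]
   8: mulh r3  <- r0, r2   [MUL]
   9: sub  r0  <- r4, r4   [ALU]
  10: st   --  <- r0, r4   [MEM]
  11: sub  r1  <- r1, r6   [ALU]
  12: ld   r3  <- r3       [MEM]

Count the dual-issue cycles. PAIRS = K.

PAIRS = 4

0. xor @i0  | RAW r3
1. blt or @i1+i2  | dual
2. and sub @i3+i4  | dual
3. mul @i5  | no-port MUL/MUL
4. mul @i6  | RAW r2
5. bne mulh @i7+i8  | dual
6. sub @i9  | RAW r0
7. st sub @i10+i11  | dual
8. ld @i12  | tail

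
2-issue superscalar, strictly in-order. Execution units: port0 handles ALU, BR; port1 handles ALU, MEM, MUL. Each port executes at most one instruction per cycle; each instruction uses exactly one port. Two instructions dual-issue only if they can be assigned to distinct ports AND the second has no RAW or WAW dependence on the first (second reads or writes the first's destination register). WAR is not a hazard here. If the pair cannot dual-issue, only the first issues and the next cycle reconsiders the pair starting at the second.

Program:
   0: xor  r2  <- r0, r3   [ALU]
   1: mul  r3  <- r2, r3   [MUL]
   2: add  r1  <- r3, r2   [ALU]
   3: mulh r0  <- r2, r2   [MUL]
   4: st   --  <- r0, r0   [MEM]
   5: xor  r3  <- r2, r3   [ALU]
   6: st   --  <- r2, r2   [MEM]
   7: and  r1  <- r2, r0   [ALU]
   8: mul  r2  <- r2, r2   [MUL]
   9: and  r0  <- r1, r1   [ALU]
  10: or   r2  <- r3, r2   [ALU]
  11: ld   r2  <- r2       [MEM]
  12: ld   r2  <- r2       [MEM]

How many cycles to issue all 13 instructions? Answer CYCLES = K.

CYCLES = 9

#0 head=0: xor i0 RAW r2
#1 head=1: mul i1 RAW r3
#2 head=2: add;mulh i2+i3 2-wide
#3 head=4: st;xor i4+i5 2-wide
#4 head=6: st;and i6+i7 2-wide
#5 head=8: mul;and i8+i9 2-wide
#6 head=10: or i10 RAW+WAW r2
#7 head=11: ld i11 no-port MEM/MEM
#8 head=12: ld i12 tail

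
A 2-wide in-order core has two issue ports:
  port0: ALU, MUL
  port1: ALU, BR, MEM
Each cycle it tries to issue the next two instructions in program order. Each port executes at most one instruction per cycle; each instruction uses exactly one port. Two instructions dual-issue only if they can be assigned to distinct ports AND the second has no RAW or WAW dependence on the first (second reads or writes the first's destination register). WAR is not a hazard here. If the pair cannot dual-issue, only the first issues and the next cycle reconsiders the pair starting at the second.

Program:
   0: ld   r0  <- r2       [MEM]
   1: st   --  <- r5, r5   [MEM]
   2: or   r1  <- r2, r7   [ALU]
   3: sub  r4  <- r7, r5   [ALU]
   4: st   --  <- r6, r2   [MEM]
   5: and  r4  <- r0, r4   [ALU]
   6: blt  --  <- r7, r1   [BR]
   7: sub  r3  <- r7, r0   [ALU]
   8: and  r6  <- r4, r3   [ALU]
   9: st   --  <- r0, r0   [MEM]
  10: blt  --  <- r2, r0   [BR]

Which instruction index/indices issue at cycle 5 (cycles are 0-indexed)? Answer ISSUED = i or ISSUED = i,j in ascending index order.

ISSUED = 8,9

c0: i0 ld.MEM  no-port MEM/MEM
c1: i1/i2 st.MEM/or.ALU  pair
c2: i3/i4 sub.ALU/st.MEM  pair
c3: i5/i6 and.ALU/blt.BR  pair
c4: i7 sub.ALU  RAW r3
c5: i8/i9 and.ALU/st.MEM  pair
c6: i10 blt.BR  tail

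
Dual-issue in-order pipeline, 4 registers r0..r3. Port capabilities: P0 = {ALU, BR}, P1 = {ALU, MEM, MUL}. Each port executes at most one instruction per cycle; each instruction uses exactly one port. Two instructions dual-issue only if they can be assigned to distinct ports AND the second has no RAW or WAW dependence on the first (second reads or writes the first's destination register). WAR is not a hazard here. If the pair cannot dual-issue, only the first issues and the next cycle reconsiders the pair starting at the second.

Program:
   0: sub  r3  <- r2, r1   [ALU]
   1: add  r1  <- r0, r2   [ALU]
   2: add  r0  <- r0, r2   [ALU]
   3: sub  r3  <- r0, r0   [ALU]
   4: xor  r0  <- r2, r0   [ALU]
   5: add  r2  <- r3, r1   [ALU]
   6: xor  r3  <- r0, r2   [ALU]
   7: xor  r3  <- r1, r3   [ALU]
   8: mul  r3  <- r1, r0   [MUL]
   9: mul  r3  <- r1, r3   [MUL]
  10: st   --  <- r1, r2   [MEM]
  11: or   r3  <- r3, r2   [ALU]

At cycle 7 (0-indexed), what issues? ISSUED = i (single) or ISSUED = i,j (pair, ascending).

ISSUED = 9

[0] i0/i1  sub add  -- dual
[1] i2  add  -- RAW r0
[2] i3/i4  sub xor  -- dual
[3] i5  add  -- RAW r2
[4] i6  xor  -- RAW+WAW r3
[5] i7  xor  -- WAW r3
[6] i8  mul  -- no-port MUL/MUL
[7] i9  mul  -- no-port MUL/MEM
[8] i10/i11  st or  -- dual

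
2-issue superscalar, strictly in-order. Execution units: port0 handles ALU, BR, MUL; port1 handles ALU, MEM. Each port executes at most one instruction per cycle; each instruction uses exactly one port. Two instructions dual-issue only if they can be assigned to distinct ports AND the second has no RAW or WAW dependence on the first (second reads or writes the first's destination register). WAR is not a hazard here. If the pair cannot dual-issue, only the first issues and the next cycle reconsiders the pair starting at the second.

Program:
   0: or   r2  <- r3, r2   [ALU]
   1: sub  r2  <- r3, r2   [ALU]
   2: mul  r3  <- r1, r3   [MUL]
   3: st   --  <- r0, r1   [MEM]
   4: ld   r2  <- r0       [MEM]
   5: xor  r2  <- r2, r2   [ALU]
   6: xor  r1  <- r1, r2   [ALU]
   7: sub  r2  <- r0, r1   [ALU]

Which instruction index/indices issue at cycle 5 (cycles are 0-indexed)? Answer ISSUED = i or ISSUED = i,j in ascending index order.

ISSUED = 6

c0: i0 or.ALU  RAW+WAW r2
c1: i1,i2 sub.ALU+mul.MUL  2-wide
c2: i3 st.MEM  no-port MEM/MEM
c3: i4 ld.MEM  RAW+WAW r2
c4: i5 xor.ALU  RAW r2
c5: i6 xor.ALU  RAW r1
c6: i7 sub.ALU  tail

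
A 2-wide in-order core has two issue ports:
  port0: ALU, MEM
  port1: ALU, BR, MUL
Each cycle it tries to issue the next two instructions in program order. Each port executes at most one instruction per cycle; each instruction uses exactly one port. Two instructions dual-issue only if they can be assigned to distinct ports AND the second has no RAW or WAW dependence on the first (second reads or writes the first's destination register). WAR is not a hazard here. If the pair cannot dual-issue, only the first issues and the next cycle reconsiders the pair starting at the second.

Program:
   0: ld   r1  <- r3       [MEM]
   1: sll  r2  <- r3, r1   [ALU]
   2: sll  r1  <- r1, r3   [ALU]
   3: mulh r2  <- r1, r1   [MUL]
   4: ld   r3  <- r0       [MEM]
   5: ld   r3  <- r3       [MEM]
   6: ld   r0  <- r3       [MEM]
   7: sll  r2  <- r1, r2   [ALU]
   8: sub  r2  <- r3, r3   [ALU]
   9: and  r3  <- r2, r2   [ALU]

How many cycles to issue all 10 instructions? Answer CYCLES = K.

0. ld.MEM @i0  | RAW r1
1. sll.ALU/sll.ALU @i1/i2  | 2-wide
2. mulh.MUL/ld.MEM @i3/i4  | 2-wide
3. ld.MEM @i5  | no-port MEM/MEM
4. ld.MEM/sll.ALU @i6/i7  | 2-wide
5. sub.ALU @i8  | RAW r2
6. and.ALU @i9  | tail

CYCLES = 7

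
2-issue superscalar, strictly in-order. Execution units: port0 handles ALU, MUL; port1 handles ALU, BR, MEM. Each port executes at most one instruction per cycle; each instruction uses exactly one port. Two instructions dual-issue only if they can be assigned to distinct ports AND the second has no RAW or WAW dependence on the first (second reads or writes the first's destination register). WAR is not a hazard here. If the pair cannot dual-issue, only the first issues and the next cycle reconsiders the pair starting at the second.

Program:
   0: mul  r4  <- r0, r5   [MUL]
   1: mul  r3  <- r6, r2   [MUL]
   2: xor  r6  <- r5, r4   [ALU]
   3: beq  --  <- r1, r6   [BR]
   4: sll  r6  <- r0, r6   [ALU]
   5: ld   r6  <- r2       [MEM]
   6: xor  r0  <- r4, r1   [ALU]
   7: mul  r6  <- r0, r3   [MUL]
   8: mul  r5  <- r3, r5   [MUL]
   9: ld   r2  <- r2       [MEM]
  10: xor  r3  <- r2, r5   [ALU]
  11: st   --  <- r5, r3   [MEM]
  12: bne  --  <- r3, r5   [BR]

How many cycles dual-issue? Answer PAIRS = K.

PAIRS = 4

0. mul @i0  | no-port MUL/MUL
1. mul/xor @i1/i2  | dual
2. beq/sll @i3/i4  | dual
3. ld/xor @i5/i6  | dual
4. mul @i7  | no-port MUL/MUL
5. mul/ld @i8/i9  | dual
6. xor @i10  | RAW r3
7. st @i11  | no-port MEM/BR
8. bne @i12  | tail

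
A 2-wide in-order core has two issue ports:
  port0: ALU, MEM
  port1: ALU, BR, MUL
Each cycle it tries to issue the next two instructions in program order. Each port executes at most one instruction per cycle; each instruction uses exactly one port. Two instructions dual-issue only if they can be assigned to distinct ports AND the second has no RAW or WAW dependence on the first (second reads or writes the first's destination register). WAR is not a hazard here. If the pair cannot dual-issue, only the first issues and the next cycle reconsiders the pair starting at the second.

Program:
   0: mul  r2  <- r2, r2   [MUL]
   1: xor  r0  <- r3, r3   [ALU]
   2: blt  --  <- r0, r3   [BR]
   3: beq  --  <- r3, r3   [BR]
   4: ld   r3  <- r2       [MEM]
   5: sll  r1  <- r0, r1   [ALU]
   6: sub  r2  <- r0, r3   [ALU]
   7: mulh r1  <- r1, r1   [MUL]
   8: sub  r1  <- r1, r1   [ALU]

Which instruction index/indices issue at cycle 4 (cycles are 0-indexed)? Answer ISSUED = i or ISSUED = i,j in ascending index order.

[0] i0,i1  mul.MUL+xor.ALU  -- pair
[1] i2  blt.BR  -- no-port BR/BR
[2] i3,i4  beq.BR+ld.MEM  -- pair
[3] i5,i6  sll.ALU+sub.ALU  -- pair
[4] i7  mulh.MUL  -- RAW+WAW r1
[5] i8  sub.ALU  -- tail

ISSUED = 7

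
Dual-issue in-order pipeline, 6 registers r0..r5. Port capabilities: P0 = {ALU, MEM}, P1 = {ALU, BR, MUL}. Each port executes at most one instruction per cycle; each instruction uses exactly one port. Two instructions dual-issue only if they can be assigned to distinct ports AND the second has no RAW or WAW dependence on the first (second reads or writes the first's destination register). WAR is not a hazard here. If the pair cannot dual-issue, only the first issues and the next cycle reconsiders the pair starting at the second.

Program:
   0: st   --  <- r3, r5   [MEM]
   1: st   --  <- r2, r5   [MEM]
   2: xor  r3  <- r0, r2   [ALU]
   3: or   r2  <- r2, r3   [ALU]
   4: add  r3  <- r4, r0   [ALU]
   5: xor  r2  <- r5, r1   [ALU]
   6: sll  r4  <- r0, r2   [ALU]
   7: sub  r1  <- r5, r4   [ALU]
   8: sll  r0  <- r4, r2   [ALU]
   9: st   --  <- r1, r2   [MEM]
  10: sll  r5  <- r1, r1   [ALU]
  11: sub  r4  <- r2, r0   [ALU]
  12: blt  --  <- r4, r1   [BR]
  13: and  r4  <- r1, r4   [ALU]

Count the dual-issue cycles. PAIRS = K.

c0: i0 st  no-port MEM/MEM
c1: i1/i2 st xor  2-wide
c2: i3/i4 or add  2-wide
c3: i5 xor  RAW r2
c4: i6 sll  RAW r4
c5: i7/i8 sub sll  2-wide
c6: i9/i10 st sll  2-wide
c7: i11 sub  RAW r4
c8: i12/i13 blt and  2-wide

PAIRS = 5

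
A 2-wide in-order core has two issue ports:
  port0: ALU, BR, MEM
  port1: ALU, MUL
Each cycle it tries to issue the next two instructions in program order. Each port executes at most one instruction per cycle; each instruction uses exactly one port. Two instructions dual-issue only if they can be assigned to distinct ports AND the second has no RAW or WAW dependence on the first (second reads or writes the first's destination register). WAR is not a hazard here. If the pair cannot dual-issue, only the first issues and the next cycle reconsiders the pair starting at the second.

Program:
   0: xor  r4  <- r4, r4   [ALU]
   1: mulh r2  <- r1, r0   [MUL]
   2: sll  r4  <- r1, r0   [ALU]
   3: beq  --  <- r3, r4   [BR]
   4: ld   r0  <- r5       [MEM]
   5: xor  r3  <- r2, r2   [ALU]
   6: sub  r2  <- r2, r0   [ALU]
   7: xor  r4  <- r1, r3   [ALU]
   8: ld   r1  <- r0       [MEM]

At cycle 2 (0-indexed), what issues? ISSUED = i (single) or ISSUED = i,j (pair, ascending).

0. xor mulh @i0&i1  | pair
1. sll @i2  | RAW r4
2. beq @i3  | no-port BR/MEM
3. ld xor @i4&i5  | pair
4. sub xor @i6&i7  | pair
5. ld @i8  | tail

ISSUED = 3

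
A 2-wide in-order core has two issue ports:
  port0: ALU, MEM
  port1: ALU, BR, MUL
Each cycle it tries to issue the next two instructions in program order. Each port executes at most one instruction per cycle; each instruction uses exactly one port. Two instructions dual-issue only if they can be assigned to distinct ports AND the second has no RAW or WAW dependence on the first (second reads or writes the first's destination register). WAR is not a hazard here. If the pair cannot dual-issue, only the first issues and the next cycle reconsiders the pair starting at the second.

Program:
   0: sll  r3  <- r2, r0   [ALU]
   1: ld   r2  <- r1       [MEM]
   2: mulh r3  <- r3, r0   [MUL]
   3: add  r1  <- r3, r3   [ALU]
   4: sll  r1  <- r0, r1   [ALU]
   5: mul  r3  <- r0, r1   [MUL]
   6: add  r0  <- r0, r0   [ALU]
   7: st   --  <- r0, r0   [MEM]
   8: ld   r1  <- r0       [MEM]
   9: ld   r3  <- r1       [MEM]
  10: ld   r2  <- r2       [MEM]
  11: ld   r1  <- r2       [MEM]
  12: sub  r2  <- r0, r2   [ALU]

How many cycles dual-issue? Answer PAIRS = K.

PAIRS = 3

  cy0 -> i0+i1 (sll.ALU ld.MEM) pair
  cy1 -> i2 (mulh.MUL) RAW r3
  cy2 -> i3 (add.ALU) RAW+WAW r1
  cy3 -> i4 (sll.ALU) RAW r1
  cy4 -> i5+i6 (mul.MUL add.ALU) pair
  cy5 -> i7 (st.MEM) no-port MEM/MEM
  cy6 -> i8 (ld.MEM) no-port MEM/MEM
  cy7 -> i9 (ld.MEM) no-port MEM/MEM
  cy8 -> i10 (ld.MEM) no-port MEM/MEM
  cy9 -> i11+i12 (ld.MEM sub.ALU) pair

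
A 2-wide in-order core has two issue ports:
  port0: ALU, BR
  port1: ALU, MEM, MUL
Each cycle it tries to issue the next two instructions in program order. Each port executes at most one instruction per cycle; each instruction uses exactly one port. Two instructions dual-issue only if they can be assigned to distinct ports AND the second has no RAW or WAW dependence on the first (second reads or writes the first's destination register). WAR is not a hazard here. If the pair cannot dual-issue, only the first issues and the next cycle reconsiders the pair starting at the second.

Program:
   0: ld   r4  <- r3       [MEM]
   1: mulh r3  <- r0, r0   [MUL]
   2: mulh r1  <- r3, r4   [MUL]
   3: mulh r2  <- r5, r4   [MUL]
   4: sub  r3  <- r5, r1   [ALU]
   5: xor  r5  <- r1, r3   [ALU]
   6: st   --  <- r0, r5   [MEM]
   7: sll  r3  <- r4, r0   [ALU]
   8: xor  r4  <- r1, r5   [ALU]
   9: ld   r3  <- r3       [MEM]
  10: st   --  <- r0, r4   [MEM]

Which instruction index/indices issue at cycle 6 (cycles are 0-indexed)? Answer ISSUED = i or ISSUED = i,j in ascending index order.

#0 head=0: ld i0 no-port MEM/MUL
#1 head=1: mulh i1 no-port MUL/MUL
#2 head=2: mulh i2 no-port MUL/MUL
#3 head=3: mulh;sub i3,i4 dual
#4 head=5: xor i5 RAW r5
#5 head=6: st;sll i6,i7 dual
#6 head=8: xor;ld i8,i9 dual
#7 head=10: st i10 tail

ISSUED = 8,9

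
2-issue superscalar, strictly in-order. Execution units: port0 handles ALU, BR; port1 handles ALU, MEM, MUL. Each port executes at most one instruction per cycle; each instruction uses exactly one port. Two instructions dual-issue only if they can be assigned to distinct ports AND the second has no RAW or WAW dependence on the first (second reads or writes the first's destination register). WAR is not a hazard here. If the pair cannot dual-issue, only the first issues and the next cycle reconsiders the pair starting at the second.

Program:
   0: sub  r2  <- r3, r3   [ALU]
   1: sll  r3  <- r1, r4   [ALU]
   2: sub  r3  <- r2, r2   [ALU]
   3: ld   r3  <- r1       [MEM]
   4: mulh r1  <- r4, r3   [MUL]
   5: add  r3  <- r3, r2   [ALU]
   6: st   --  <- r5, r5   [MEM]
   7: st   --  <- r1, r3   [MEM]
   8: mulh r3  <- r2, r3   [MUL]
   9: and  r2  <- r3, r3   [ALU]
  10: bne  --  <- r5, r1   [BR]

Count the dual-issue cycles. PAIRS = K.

#0 head=0: sub+sll i0+i1 pair
#1 head=2: sub i2 WAW r3
#2 head=3: ld i3 no-port MEM/MUL
#3 head=4: mulh+add i4+i5 pair
#4 head=6: st i6 no-port MEM/MEM
#5 head=7: st i7 no-port MEM/MUL
#6 head=8: mulh i8 RAW r3
#7 head=9: and+bne i9+i10 pair

PAIRS = 3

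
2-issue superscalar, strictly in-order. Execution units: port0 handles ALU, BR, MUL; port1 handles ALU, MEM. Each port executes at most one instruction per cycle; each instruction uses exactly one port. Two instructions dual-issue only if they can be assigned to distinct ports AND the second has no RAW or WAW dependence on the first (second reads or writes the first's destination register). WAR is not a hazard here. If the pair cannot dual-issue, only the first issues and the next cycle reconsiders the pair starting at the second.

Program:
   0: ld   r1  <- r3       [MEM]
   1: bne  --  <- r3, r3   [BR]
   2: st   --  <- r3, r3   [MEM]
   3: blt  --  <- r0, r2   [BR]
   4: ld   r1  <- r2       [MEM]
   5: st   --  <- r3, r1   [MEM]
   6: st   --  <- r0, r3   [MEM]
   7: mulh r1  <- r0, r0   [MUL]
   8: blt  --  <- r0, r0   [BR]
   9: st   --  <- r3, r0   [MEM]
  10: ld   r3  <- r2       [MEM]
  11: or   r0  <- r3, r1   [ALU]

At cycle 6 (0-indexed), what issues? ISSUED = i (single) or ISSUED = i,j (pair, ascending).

ISSUED = 10

c0: i0/i1 ld+bne  dual
c1: i2/i3 st+blt  dual
c2: i4 ld  no-port MEM/MEM
c3: i5 st  no-port MEM/MEM
c4: i6/i7 st+mulh  dual
c5: i8/i9 blt+st  dual
c6: i10 ld  RAW r3
c7: i11 or  tail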